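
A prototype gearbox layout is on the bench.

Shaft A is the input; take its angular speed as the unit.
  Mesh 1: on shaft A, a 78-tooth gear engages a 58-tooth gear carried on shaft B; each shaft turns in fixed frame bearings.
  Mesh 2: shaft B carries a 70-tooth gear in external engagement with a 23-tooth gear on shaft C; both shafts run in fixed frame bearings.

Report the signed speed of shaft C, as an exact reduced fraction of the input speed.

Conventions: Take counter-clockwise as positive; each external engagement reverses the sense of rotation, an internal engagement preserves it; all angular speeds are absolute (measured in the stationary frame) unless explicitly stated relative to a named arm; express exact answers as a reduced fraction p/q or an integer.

2730/667

2-mesh fixed-axis compound train (all bearings frame-fixed)
mesh 1 [78T→58T]: |ω|/ω_in = 1×78/58 = 39/29, sense flips to −
mesh 2 [70T→23T]: |ω|/ω_in = (39/29)×70/23 = 2730/667, sense flips to +
signed output speed (× input speed) = 2730/667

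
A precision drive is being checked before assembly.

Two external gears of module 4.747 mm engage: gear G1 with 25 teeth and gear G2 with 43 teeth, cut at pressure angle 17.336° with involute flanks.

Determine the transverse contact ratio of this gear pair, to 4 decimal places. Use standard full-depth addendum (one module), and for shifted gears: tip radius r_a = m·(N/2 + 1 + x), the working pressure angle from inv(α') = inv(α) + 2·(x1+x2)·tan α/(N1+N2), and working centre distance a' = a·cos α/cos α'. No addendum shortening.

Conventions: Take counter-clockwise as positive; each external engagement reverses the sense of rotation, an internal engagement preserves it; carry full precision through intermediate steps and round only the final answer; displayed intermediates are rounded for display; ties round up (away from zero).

topology: single-mesh involute geometry — m = 4.747, 25T/43T pair
base radii: r_b1 = 56.642021, r_b2 = 97.424276
tip radii: r_a1 = 64.084500, r_a2 = 106.807500
no profile shift: α' = α, a' = a
action lengths: √(r_a1²−r_b1²) = 29.975067, √(r_a2²−r_b2²) = 43.776164
base pitch p_b = π·m·cos α = 14.235693
CR = (29.975067 + 43.776164 − 161.398000·sin 17.33600°)/14.235693 = 1.802421
contact ratio ≈ 1.8024

1.8024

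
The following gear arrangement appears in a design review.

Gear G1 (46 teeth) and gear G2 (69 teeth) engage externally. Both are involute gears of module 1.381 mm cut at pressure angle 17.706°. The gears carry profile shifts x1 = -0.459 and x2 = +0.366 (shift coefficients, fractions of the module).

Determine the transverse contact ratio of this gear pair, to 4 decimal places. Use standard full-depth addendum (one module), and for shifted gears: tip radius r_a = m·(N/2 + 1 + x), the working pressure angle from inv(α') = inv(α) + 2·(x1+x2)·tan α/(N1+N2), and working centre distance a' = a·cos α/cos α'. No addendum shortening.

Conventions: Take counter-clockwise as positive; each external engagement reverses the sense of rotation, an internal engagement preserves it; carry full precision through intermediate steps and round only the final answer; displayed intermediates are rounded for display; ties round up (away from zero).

single-mesh involute tooth geometry (46T engaging 69T at module 1.381)
base radii: r_b1 = 30.258375, r_b2 = 45.387563
tip radii: r_a1 = 32.510121, r_a2 = 49.530946
inv(α') = inv(17.706°) + 2·(-0.459+0.366)·tan α/(46+69) = 0.00971174  ⇒  α' = 17.41051°
a' = a·cos α / cos α' = 79.4075·cos 17.706°/cos 17.41051° = 79.278024
action lengths: √(r_a1²−r_b1²) = 11.888595, √(r_a2²−r_b2²) = 19.831383
base pitch p_b = π·m·cos α = 4.133021
CR = (11.888595 + 19.831383 − 79.278024·sin 17.41051°)/4.133021 = 1.935325
contact ratio ≈ 1.9353

1.9353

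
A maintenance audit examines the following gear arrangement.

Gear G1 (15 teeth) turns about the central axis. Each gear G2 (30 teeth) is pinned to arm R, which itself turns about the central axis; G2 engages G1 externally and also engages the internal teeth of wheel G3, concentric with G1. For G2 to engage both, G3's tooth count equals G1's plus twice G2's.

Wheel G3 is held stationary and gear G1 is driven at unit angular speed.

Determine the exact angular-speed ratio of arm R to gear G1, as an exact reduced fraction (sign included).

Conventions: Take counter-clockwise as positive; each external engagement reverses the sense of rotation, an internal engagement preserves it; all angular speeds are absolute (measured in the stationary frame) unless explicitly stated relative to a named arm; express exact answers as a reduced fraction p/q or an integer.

planetary set (15T centre, 30T on arm, 75T internal) — Willis relation
ring teeth: 15 + 2·30 = 75
15(ω_sun−ω_arm) = −75(ω_ring−ω_arm),  ω_ring = 0, ω_sun = 1
15(1−ω_arm) = −75(0−ω_arm)  ⇒  90·ω_arm = 15  ⇒  ω_arm = 1/6
ω_out/ω_in = 1/6

1/6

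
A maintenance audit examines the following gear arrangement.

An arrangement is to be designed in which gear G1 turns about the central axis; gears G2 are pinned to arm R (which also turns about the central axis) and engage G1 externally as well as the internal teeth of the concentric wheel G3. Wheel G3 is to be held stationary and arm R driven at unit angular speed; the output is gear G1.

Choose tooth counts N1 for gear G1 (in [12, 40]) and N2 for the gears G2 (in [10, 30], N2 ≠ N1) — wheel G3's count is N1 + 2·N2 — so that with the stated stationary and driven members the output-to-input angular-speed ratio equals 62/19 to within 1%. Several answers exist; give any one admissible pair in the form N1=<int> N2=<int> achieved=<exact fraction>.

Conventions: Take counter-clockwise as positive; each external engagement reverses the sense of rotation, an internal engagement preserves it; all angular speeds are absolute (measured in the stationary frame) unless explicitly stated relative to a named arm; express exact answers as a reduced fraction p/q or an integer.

class = planetary set [ratio 62/19 wanted; Willis about the carrier]
Willis with ω_ring = 0: ω_sun/ω_arm = (N1+N3)/N1; set equal to 62/19  ⇒  N3/N1 = 62/19 − 1 = 43/19
N3 = N1 + 2·N2  ⇒  N2/N1 = (N3/N1 − 1)/2 = (43/19 − 1)/2 = 12/19
smallest multiple with N1 ≥ 12 and N2 ≥ 10: k = 1  ⇒  N1 = 1·19 = 19, N2 = 1·12 = 12 (N1 ≤ 40, N2 ≤ 30, N2 ≠ N1 ✓), N3 = 19 + 2·12 = 43
check: (N1+N3)/N1 with N1 = 19, N3 = 43 gives 62/19; |achieved − target| = 0 ≤ 31/950 ✓

N1=19 N2=12 achieved=62/19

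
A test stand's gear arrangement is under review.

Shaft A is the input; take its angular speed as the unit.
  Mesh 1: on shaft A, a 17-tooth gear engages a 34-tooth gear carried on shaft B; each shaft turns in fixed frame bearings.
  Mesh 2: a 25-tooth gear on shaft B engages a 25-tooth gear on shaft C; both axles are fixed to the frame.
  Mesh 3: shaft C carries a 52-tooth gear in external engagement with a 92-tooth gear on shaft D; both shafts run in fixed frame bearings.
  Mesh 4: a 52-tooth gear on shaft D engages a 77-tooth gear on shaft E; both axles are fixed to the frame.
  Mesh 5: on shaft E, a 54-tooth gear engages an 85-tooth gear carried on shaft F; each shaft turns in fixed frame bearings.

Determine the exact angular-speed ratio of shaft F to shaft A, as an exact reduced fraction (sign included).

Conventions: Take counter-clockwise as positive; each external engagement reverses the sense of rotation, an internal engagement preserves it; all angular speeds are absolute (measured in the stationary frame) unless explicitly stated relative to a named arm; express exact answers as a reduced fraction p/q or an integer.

-18252/150535

class = fixed-axis compound train [5 meshes; 5 ratios multiply, 5 sense flips]
mesh 1 [17T→34T]: running ratio 1/2, sense −
mesh 2 [25T→25T]: running ratio 1/2, sense +
mesh 3 [52T→92T]: running ratio 13/46, sense −
mesh 4 [52T→77T]: running ratio 338/1771, sense +
mesh 5 [54T→85T]: running ratio 18252/150535, sense −
ω_out/ω_in = -18252/150535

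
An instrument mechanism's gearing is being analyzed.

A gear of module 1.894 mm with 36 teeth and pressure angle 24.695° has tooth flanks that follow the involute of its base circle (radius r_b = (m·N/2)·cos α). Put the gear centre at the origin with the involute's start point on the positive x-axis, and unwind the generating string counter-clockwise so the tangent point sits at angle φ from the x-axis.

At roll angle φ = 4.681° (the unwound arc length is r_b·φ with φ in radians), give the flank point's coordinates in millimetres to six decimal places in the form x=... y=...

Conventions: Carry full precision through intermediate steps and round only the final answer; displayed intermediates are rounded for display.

x=31.077303 y=0.005626

topology: single-mesh involute geometry — m = 1.894, N = 36
pitch radius r_p = m·N/2 = 1.894·36/2 = 34.092000
base radius r_b = r_p·cos α = 34.092000·cos 24.695° = 30.974104
roll angle φ = 4.681° = 0.08169886 rad
x = r_b·(cos φ + φ·sin φ) = 31.077303
y = r_b·(sin φ − φ·cos φ) = 0.005626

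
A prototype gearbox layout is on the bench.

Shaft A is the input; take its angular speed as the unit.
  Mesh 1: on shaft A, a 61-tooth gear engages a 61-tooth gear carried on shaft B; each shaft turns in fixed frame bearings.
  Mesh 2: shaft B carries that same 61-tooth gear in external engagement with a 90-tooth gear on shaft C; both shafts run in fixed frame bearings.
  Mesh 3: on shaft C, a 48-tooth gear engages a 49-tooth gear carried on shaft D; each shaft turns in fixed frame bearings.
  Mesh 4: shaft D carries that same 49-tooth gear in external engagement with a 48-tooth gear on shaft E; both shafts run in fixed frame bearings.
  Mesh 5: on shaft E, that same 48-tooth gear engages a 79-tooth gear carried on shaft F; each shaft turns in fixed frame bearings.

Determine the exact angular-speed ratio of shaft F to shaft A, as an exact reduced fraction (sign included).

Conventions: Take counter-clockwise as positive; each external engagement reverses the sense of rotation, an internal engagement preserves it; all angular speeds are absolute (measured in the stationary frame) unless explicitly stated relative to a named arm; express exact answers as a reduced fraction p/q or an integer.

-488/1185

class = fixed-axis compound train [5 meshes; 5 ratios multiply, 5 sense flips]
mesh 1 [61T→61T]: running ratio 1, sense −
mesh 2 [61T→90T]: running ratio 61/90, sense +
mesh 3 [48T→49T]: running ratio 488/735, sense −
mesh 4 [49T→48T]: running ratio 61/90, sense +
mesh 5 [48T→79T]: running ratio 488/1185, sense −
ω_out/ω_in = -488/1185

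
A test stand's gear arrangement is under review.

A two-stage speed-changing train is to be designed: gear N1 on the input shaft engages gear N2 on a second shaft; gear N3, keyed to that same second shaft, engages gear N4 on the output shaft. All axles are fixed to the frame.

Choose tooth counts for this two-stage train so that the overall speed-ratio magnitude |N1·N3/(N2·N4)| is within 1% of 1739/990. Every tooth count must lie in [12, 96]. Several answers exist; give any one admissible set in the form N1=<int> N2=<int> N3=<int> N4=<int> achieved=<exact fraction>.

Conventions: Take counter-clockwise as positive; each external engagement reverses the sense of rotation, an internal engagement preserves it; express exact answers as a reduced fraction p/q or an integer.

topology: fixed-axis compound train — 2 stages, target 1739/990
target = 1739/990 in lowest terms: an exact hit needs N1·N3 = k·1739 and N2·N4 = k·990 for one integer k, every count in [12, 96]; additionally prefer no 1:1 stage (N1 ≠ N2, N3 ≠ N4)
k = 1: N1·N3 = 1739 = 37·47, N2·N4 = 990 = 15·66
achieved = 37·47/(15·66) = 1739/990; |achieved − target| = 0 ≤ 1739/99000 ✓

N1=37 N2=15 N3=47 N4=66 achieved=1739/990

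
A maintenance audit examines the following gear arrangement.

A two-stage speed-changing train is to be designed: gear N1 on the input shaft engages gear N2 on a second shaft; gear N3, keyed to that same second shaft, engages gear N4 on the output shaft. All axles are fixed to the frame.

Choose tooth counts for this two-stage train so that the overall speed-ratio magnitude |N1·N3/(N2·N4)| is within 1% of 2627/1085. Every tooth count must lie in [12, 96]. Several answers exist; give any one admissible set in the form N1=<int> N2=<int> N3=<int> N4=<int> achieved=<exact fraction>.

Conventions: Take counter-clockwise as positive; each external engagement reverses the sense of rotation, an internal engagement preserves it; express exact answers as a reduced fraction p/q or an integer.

N1=37 N2=31 N3=71 N4=35 achieved=2627/1085

2-stage fixed-axis compound train for ratio 2627/1085
target = 2627/1085 in lowest terms: an exact hit needs N1·N3 = k·2627 and N2·N4 = k·1085 for one integer k, every count in [12, 96]; additionally prefer no 1:1 stage (N1 ≠ N2, N3 ≠ N4)
k = 1: N1·N3 = 2627 = 37·71, N2·N4 = 1085 = 31·35
achieved = 37·71/(31·35) = 2627/1085; |achieved − target| = 0 ≤ 2627/108500 ✓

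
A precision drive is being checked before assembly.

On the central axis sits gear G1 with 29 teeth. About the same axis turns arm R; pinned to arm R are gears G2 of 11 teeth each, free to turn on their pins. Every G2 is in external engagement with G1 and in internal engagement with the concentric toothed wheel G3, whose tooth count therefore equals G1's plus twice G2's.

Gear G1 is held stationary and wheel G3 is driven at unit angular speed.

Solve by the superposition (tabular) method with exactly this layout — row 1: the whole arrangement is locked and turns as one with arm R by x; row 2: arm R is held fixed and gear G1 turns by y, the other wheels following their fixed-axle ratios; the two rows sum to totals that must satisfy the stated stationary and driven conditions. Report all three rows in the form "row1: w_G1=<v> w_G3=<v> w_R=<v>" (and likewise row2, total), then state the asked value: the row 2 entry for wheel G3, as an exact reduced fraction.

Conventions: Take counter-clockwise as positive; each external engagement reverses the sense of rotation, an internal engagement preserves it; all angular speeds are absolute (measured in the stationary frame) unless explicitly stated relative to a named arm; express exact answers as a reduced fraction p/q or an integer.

topology: planetary set — G1 29T / G2 11T / G3 51T, arm = carrier (Willis)
row 1: whole set turns with the arm by x
row 2 — arm fixed, fixed-axis ratios: sun y, ring −(29/51)·y, arm 0
boundary: total ω_sun = x + y = 0 and total ω_ring = x − (29/51)·y = 1  ⇒  y = -51/80, x = 51/80
row 2 ring = −(29/51)·(-51/80) = 29/80
totals (row 1 + row 2): sun 51/80 + (-51/80) = 0, ring 51/80 + 29/80 = 1, arm 51/80 + 0 = 51/80
asked cell (row2, ring) = 29/80

row1: w_G1=51/80 w_G3=51/80 w_R=51/80
row2: w_G1=-51/80 w_G3=29/80 w_R=0
total: w_G1=0 w_G3=1 w_R=51/80
asked value: 29/80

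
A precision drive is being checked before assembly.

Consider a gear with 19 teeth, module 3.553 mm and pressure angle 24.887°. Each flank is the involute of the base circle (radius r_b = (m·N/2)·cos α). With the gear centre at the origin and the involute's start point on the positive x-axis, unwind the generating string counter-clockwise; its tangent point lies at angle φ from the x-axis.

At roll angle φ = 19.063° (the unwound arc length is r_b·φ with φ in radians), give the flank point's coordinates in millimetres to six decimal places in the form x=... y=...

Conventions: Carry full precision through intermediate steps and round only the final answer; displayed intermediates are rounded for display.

single-mesh involute tooth geometry (19T wheel at module 3.553)
pitch radius r_p = m·N/2 = 3.553·19/2 = 33.753500
base radius r_b = r_p·cos α = 33.753500·cos 24.887° = 30.619134
roll angle φ = 19.063° = 0.33271212 rad
x = r_b·(cos φ + φ·sin φ) = 32.267249
y = r_b·(sin φ − φ·cos φ) = 0.371760

x=32.267249 y=0.371760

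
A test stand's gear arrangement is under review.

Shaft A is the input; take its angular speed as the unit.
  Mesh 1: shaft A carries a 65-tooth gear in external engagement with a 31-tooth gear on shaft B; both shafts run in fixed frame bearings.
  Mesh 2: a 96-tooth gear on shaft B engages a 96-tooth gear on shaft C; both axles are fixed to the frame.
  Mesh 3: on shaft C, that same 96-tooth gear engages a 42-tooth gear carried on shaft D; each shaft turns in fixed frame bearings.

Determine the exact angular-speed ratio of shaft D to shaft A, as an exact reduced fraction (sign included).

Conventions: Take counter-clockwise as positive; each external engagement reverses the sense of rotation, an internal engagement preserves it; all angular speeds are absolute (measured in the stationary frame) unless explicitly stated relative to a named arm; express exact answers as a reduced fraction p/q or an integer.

-1040/217

class = fixed-axis compound train [3 meshes; 3 ratios multiply, 3 sense flips]
mesh 1 [65T→31T]: running ratio 65/31, sense −
mesh 2 [96T→96T]: running ratio 65/31, sense +
mesh 3 [96T→42T]: running ratio 1040/217, sense −
ω_out/ω_in = -1040/217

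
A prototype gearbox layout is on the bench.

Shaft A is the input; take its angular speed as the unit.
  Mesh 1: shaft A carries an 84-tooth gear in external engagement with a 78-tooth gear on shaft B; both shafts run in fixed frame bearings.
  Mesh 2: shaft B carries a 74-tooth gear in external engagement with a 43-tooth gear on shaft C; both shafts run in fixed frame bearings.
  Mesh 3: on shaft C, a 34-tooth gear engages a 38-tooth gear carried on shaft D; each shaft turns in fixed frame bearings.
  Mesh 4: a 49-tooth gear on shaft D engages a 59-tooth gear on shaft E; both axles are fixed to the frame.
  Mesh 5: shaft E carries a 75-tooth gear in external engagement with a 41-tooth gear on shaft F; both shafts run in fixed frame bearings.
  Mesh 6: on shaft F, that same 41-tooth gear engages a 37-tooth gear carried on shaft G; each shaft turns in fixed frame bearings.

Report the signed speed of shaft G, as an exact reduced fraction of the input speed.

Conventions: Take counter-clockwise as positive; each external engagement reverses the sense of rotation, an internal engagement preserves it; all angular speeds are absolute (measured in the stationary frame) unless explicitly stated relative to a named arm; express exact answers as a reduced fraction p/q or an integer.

6-mesh fixed-axis compound train (all bearings frame-fixed)
mesh 1 [84T→78T]: |ω|/ω_in = 1×84/78 = 14/13, sense flips to −
mesh 2 [74T→43T]: |ω|/ω_in = (14/13)×74/43 = 1036/559, sense flips to +
mesh 3 [34T→38T]: |ω|/ω_in = (1036/559)×34/38 = 17612/10621, sense flips to −
mesh 4 [49T→59T]: |ω|/ω_in = (17612/10621)×49/59 = 862988/626639, sense flips to +
mesh 5 [75T→41T]: |ω|/ω_in = (862988/626639)×75/41 = 64724100/25692199, sense flips to −
mesh 6 [41T→37T]: |ω|/ω_in = (64724100/25692199)×41/37 = 1749300/626639, sense flips to +
signed output speed (× input speed) = 1749300/626639

1749300/626639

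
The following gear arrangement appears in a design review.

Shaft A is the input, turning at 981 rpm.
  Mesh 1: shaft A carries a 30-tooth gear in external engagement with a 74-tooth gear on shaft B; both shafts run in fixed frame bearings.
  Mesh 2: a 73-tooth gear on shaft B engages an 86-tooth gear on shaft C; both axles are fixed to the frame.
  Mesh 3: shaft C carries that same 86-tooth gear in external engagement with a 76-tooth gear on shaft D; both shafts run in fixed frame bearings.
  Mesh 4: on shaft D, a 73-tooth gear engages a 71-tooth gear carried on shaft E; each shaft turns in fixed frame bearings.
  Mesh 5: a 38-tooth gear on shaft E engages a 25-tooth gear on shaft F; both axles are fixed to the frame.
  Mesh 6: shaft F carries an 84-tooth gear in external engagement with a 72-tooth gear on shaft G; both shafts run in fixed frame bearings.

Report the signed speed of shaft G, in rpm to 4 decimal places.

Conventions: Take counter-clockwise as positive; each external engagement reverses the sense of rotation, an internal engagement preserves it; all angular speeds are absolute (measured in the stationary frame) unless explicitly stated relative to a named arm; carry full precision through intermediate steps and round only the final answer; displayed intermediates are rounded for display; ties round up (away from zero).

+696.5025 rpm

recognized (7 fixed axles, 6 meshes): fixed-axis compound train
mesh 1 [30T→74T]: ω = 981.0000×30/74 = 397.7027 rpm, sense flips to −
mesh 2 [73T→86T]: ω = 397.7027×73/86 = 337.5849 rpm, sense flips to +
mesh 3 [86T→76T]: ω = 337.5849×86/76 = 382.0039 rpm, sense flips to −
mesh 4 [73T→71T]: ω = 382.0039×73/71 = 392.7646 rpm, sense flips to +
mesh 5 [38T→25T]: ω = 392.7646×38/25 = 597.0022 rpm, sense flips to −
mesh 6 [84T→72T]: ω = 597.0022×84/72 = 696.5025 rpm, sense flips to +
signed output speed = +696.5025 rpm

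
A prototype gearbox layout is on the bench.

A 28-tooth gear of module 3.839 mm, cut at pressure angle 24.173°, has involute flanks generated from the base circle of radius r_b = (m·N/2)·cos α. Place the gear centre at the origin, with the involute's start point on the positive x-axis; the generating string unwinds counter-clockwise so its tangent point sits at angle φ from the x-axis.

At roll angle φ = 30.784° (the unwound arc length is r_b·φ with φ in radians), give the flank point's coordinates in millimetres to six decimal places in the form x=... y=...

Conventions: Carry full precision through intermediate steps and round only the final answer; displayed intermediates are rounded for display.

topology: single-mesh involute geometry — m = 3.839, N = 28
pitch radius r_p = m·N/2 = 3.839·28/2 = 53.746000
base radius r_b = r_p·cos α = 53.746000·cos 24.173° = 49.033185
roll angle φ = 30.784° = 0.53728216 rad
x = r_b·(cos φ + φ·sin φ) = 55.607822
y = r_b·(sin φ − φ·cos φ) = 2.462561

x=55.607822 y=2.462561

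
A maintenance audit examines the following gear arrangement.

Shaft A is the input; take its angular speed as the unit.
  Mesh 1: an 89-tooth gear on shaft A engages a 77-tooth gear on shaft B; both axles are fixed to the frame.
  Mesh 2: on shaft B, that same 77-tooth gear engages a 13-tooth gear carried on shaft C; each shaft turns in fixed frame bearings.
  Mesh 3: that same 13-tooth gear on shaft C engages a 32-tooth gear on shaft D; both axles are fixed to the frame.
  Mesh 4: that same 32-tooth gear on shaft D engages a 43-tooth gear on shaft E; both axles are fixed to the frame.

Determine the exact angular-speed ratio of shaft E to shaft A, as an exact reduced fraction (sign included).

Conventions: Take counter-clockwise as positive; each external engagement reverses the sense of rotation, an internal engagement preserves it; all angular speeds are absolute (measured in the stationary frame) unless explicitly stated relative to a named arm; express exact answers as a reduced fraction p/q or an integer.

89/43

class = fixed-axis compound train [4 meshes; 4 ratios multiply, 4 sense flips]
mesh 1 [89T→77T]: running ratio 89/77, sense −
mesh 2 [77T→13T]: running ratio 89/13, sense +
mesh 3 [13T→32T]: running ratio 89/32, sense −
mesh 4 [32T→43T]: running ratio 89/43, sense +
ω_out/ω_in = 89/43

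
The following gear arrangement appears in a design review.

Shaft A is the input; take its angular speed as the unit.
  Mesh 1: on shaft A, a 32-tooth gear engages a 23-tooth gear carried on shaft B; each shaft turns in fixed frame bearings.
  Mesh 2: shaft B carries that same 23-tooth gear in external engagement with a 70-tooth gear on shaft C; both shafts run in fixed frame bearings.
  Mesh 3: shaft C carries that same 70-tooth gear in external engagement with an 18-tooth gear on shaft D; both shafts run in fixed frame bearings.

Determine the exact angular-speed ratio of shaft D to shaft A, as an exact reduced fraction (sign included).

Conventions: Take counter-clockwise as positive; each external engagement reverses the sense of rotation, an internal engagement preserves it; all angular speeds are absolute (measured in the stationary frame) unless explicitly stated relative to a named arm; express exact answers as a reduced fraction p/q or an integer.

-16/9

class = fixed-axis compound train [3 meshes; 3 ratios multiply, 3 sense flips]
mesh 1 [32T→23T]: running ratio 32/23, sense −
mesh 2 [23T→70T]: running ratio 16/35, sense +
mesh 3 [70T→18T]: running ratio 16/9, sense −
ω_out/ω_in = -16/9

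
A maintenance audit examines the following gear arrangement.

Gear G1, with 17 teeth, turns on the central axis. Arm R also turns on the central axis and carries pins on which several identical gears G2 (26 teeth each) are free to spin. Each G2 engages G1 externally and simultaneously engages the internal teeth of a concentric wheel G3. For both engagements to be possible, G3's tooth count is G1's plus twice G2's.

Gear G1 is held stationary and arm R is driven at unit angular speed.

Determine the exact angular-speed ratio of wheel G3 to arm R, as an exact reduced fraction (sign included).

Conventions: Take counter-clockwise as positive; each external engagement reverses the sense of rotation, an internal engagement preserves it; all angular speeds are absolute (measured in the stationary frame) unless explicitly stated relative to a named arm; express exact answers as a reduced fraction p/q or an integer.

86/69

class = planetary set [G3 = 17+2·26 = 69; Willis about the carrier]
ring teeth: 17 + 2·26 = 69
17(ω_sun−ω_arm) = −69(ω_ring−ω_arm),  ω_sun = 0, ω_arm = 1
ω_ring = 1 − (17/69)(0−1) = 86/69
ω_out/ω_in = 86/69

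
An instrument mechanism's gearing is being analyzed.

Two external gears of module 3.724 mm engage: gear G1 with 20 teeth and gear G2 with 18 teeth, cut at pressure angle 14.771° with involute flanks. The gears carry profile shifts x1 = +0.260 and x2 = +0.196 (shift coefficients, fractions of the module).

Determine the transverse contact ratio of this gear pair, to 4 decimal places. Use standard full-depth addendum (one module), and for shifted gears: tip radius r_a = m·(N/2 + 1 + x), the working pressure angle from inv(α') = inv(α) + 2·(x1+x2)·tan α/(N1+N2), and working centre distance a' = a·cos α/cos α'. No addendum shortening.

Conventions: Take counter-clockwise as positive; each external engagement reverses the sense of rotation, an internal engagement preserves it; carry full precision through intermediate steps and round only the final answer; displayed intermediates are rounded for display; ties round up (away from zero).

1.5957

recognized (one external pair, fixed centres): single-mesh tooth geometry, m = 3.724, N1 = 20, N2 = 18
base radii: r_b1 = 36.009313, r_b2 = 32.408382
tip radii: r_a1 = 41.932240, r_a2 = 37.969904
inv(α') = inv(14.771°) + 2·(+0.260+0.196)·tan α/(20+18) = 0.01219549  ⇒  α' = 18.74526°
a' = a·cos α / cos α' = 70.7560·cos 14.771°/cos 18.74526° = 72.250075
action lengths: √(r_a1²−r_b1²) = 21.485858, √(r_a2²−r_b2²) = 19.784094
base pitch p_b = π·m·cos α = 11.312659
CR = (21.485858 + 19.784094 − 72.250075·sin 18.74526°)/11.312659 = 1.595698
contact ratio ≈ 1.5957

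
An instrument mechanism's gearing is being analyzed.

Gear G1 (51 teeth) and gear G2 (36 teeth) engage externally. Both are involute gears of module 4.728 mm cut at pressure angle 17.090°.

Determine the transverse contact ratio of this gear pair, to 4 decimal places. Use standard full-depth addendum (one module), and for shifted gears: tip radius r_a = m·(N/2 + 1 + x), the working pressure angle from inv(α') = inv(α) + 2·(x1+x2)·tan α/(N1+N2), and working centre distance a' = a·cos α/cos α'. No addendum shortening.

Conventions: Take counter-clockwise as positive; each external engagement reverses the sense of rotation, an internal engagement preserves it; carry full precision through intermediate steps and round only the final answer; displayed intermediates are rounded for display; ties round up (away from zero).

1.8907

single-mesh involute tooth geometry (51T engaging 36T at module 4.728)
base radii: r_b1 = 115.240415, r_b2 = 81.346175
tip radii: r_a1 = 125.292000, r_a2 = 89.832000
no profile shift: α' = α, a' = a
action lengths: √(r_a1²−r_b1²) = 49.170439, √(r_a2²−r_b2²) = 38.112833
base pitch p_b = π·m·cos α = 14.197586
CR = (49.170439 + 38.112833 − 205.668000·sin 17.09000°)/14.197586 = 1.890666
contact ratio ≈ 1.8907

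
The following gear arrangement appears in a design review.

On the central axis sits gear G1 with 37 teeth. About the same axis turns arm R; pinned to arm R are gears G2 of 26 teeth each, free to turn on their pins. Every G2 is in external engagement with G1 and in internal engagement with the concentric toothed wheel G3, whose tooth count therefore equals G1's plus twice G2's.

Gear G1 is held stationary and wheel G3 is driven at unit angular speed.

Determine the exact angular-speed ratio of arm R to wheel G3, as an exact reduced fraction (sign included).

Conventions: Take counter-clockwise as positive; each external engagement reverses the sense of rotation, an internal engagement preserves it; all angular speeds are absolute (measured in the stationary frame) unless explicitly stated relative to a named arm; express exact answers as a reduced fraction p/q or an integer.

89/126

planetary set (37T centre, 26T on arm, 89T internal) — Willis relation
ring teeth: 37 + 2·26 = 89
37(ω_sun−ω_arm) = −89(ω_ring−ω_arm),  ω_sun = 0, ω_ring = 1
37(0−ω_arm) = −89(1−ω_arm)  ⇒  126·ω_arm = 89  ⇒  ω_arm = 89/126
ω_out/ω_in = 89/126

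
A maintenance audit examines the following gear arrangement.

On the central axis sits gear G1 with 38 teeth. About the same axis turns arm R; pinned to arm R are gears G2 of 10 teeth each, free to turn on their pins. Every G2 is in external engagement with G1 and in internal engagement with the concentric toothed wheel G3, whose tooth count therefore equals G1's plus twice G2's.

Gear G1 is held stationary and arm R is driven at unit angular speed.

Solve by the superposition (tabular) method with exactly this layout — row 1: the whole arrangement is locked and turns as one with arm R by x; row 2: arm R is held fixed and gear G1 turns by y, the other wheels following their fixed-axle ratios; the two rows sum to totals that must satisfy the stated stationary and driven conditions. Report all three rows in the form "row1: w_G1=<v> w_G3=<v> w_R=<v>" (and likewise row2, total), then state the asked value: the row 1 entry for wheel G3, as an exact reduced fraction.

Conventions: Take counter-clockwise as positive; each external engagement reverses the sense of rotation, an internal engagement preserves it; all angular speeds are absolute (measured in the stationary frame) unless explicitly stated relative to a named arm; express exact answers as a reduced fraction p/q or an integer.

class = planetary set [G3 = 38+2·10 = 58; Willis about the carrier]
row 1: whole set turns with the arm by x
row 2 (arm held, sun turns y): ω_ring = −(38/58)·y, ω_arm = 0
boundary: total ω_sun = x + y = 0 and total ω_arm = x = 1  ⇒  y = -1, x = 1
row 2 ring = −(38/58)·(-1) = 19/29
totals (row 1 + row 2): sun 1 + (-1) = 0, ring 1 + 19/29 = 48/29, arm 1 + 0 = 1
asked cell (row1, ring) = 1

row1: w_G1=1 w_G3=1 w_R=1
row2: w_G1=-1 w_G3=19/29 w_R=0
total: w_G1=0 w_G3=48/29 w_R=1
asked value: 1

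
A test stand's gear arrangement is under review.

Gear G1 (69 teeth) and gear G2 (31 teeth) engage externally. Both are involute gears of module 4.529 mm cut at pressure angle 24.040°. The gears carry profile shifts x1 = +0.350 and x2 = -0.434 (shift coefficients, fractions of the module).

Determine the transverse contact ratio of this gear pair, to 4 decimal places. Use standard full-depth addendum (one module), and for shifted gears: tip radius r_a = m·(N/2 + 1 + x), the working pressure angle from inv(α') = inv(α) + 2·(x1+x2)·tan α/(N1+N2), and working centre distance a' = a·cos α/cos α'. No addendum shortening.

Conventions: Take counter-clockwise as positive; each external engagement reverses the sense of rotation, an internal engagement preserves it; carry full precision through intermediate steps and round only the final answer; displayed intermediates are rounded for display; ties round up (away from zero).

1.5825

class = single-mesh tooth geometry [involute pair 69T × 31T, m = 4.529]
base radii: r_b1 = 142.697532, r_b2 = 64.110485
tip radii: r_a1 = 162.364650, r_a2 = 72.762914
inv(α') = inv(24.040°) + 2·(+0.350-0.434)·tan α/(69+31) = 0.02573892  ⇒  α' = 23.82199°
a' = a·cos α / cos α' = 226.4500·cos 24.040°/cos 23.82199° = 226.067937
action lengths: √(r_a1²−r_b1²) = 77.457692, √(r_a2²−r_b2²) = 34.413476
base pitch p_b = π·m·cos α = 12.994131
CR = (77.457692 + 34.413476 − 226.067937·sin 23.82199°)/12.994131 = 1.582494
contact ratio ≈ 1.5825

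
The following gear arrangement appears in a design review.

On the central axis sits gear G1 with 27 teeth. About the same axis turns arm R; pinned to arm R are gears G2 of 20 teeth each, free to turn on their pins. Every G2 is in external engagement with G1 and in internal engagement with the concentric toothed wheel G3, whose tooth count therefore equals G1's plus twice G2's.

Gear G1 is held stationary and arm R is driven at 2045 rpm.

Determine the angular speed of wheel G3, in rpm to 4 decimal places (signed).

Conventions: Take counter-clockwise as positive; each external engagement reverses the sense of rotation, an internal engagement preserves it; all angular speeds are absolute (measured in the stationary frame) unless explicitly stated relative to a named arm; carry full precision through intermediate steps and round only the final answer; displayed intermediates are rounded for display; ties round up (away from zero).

class = planetary set [G3 = 27+2·20 = 67; Willis about the carrier]
normalise by the input: solve with ω_arm = 1, then scale by 2045 rpm
ring teeth: 27 + 2·20 = 67
27(ω_sun−ω_arm) = −67(ω_ring−ω_arm),  ω_sun = 0, ω_arm = 1
ω_ring = 1 − (27/67)(0−1) = 94/67
scale: ω_ring = 94/67 × 2045 rpm = +2869.1045 rpm

+2869.1045 rpm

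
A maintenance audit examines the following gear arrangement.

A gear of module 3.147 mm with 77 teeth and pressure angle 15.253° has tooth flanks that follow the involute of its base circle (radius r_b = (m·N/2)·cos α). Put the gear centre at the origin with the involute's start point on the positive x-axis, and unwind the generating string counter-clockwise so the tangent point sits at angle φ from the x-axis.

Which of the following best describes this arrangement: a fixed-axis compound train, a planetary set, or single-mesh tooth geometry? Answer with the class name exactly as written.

class = single-mesh tooth geometry [base-circle involute, m = 3.147, 77T]
classification: single-mesh tooth geometry

single-mesh tooth geometry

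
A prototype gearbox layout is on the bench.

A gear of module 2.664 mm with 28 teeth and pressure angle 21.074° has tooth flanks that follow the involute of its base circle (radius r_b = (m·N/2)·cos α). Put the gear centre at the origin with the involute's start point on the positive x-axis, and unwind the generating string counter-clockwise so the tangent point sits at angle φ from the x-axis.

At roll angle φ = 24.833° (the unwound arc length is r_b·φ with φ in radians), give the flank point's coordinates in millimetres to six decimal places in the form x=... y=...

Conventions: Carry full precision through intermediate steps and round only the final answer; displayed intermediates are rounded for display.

topology: single-mesh involute geometry — m = 2.664, N = 28
pitch radius r_p = m·N/2 = 2.664·28/2 = 37.296000
base radius r_b = r_p·cos α = 37.296000·cos 21.074° = 34.801524
roll angle φ = 24.833° = 0.43341761 rad
x = r_b·(cos φ + φ·sin φ) = 37.918357
y = r_b·(sin φ − φ·cos φ) = 0.926865

x=37.918357 y=0.926865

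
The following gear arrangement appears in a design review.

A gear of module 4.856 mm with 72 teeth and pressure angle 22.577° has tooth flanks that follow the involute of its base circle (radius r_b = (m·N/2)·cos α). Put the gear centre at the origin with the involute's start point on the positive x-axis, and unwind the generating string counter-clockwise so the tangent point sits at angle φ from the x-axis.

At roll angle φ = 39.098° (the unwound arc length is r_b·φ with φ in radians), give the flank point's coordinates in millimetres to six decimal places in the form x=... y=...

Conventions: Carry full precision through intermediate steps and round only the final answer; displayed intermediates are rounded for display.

single-mesh involute tooth geometry (72T wheel at module 4.856)
pitch radius r_p = m·N/2 = 4.856·72/2 = 174.816000
base radius r_b = r_p·cos α = 174.816000·cos 22.577° = 161.418872
roll angle φ = 39.098° = 0.68238883 rad
x = r_b·(cos φ + φ·sin φ) = 194.738321
y = r_b·(sin φ − φ·cos φ) = 16.314330

x=194.738321 y=16.314330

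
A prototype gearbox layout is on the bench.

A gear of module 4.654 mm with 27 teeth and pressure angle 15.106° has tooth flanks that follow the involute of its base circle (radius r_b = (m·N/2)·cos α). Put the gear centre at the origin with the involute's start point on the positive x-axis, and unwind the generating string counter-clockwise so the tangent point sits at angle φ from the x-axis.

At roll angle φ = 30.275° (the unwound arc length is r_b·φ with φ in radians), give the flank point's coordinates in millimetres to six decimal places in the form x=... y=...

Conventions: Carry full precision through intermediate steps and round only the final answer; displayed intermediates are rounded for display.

single-mesh involute tooth geometry (27T wheel at module 4.654)
pitch radius r_p = m·N/2 = 4.654·27/2 = 62.829000
base radius r_b = r_p·cos α = 62.829000·cos 15.106° = 60.657966
roll angle φ = 30.275° = 0.52839843 rad
x = r_b·(cos φ + φ·sin φ) = 68.543994
y = r_b·(sin φ − φ·cos φ) = 2.900525

x=68.543994 y=2.900525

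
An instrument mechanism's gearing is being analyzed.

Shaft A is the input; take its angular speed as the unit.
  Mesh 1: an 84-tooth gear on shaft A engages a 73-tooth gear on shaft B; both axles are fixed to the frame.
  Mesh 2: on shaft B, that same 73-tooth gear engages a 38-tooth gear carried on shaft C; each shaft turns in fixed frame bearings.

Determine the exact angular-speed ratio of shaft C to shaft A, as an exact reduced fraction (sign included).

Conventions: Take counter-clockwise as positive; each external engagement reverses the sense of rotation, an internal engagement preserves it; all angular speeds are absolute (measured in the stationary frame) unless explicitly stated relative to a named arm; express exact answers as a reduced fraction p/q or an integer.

42/19

class = fixed-axis compound train [2 meshes; 2 ratios multiply, 2 sense flips]
mesh 1 [84T→73T]: running ratio 84/73, sense −
mesh 2 [73T→38T]: running ratio 42/19, sense +
ω_out/ω_in = 42/19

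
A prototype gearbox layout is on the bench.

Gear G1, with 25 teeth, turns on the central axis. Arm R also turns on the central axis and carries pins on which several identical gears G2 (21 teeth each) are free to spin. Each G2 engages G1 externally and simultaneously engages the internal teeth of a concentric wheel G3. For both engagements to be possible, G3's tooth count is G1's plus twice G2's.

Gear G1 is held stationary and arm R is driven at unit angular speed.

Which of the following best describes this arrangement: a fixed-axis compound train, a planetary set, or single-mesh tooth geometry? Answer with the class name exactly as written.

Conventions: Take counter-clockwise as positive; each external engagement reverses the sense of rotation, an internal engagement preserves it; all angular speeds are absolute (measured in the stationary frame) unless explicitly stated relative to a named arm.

planetary set

recognized (axles ride arm R): planetary set, 25/21/67 teeth
classification: planetary set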